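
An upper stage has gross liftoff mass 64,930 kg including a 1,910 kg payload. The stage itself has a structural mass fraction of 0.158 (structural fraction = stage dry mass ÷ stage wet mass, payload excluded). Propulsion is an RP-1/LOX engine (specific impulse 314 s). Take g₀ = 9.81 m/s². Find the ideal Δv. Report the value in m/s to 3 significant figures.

Stage wet mass = m₀ − payload = 64,930 − 1,910 = 63,020 kg.
Stage dry mass = ε × stage wet mass = 0.158 × 63,020 = 9,957.16 kg.
Burnout mass m_f = stage dry + payload = 9,957.16 + 1,910 = 11,867.16 kg.
v_e = Isp · g₀ = 314 × 9.81 = 3080.3 m/s.
Using Δv = v_e ln(m₀/m_f): Δv = v_e · ln(64,930/11,867.16) = 3080.3 × ln(5.471) = 3080.3 × 1.6995 ≈ 5235 m/s.

Δv ≈ 5240 m/s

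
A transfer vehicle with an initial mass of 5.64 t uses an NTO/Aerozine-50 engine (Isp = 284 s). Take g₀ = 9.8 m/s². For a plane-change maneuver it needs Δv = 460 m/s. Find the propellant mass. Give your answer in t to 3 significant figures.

propellant mass ≈ 0.859 t

v_e = Isp · g₀ = 284 × 9.8 = 2783.2 m/s.
Using Δv = v_e ln(m₀/m_f): m₀/m_f = exp(Δv / v_e) = exp(460 / 2783.2) = exp(0.1653) = 1.1797.
m_f = 5.64 / 1.1797 = 4.78088 t, so propellant = m₀ − m_f = 5.64 − 4.78088 = 0.85912 t.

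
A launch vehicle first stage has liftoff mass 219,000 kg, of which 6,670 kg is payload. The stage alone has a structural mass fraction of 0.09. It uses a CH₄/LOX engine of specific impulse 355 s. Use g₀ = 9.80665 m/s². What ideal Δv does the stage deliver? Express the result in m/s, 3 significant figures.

Stage wet mass = m₀ − payload = 219,000 − 6,670 = 212,330 kg.
Stage dry mass = ε × stage wet mass = 0.09 × 212,330 = 19,109.7 kg.
Burnout mass m_f = stage dry + payload = 19,109.7 + 6,670 = 25,779.7 kg.
v_e = Isp · g₀ = 355 × 9.80665 = 3481.4 m/s.
Δv = v_e · ln(219,000/25,779.7) = 3481.4 × ln(8.495) = 3481.4 × 2.1395 ≈ 7448 m/s.

Δv ≈ 7450 m/s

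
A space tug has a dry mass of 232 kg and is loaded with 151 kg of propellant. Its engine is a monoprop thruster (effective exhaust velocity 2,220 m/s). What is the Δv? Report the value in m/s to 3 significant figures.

Δv ≈ 1110 m/s

m₀ = m_dry + m_prop = 232 + 151 = 383 kg.
Rocket equation: Δv = v_e · ln(m₀/m_f) = 2220.0 × ln(1.651) = 2220.0 × 0.5013 ≈ 1112.9 m/s.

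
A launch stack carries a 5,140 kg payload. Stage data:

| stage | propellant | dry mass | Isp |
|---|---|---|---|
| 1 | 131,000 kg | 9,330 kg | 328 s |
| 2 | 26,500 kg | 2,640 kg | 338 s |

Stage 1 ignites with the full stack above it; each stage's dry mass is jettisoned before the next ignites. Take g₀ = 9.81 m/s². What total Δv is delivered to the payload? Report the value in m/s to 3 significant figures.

Ignition mass of stage 1 = 131,000+9,330 + 26,500+2,640 + 5,140 = 174,610 kg.
Stage 1: m₀ = 174,610 kg, m_f = 174,610 − 131,000 = 43,610 kg; Δv = 328×9.81×ln(4.004) = 3217.7×1.3873 ≈ 4464 m/s.
Stage 2: m₀ = 34,280 kg, m_f = 34,280 − 26,500 = 7,780 kg; Δv = 338×9.81×ln(4.406) = 3315.8×1.4830 ≈ 4917 m/s.
Total Δv = 4464 + 4917 = 9381 m/s.

Δv ≈ 9380 m/s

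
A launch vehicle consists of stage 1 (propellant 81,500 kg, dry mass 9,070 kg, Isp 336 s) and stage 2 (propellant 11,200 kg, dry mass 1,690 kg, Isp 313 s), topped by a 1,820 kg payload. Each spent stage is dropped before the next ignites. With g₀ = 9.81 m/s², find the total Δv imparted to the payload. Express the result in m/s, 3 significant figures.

Δv ≈ 9300 m/s

Ignition mass of stage 1 = 81,500+9,070 + 11,200+1,690 + 1,820 = 105,280 kg.
Stage 1: m₀ = 105,280 kg, m_f = 105,280 − 81,500 = 23,780 kg; Δv = 336×9.81×ln(4.427) = 3296.2×1.4878 ≈ 4904 m/s.
Stage 2: m₀ = 14,710 kg, m_f = 14,710 − 11,200 = 3,510 kg; Δv = 313×9.81×ln(4.191) = 3070.5×1.4329 ≈ 4400 m/s.
Total Δv = 4904 + 4400 = 9304 m/s.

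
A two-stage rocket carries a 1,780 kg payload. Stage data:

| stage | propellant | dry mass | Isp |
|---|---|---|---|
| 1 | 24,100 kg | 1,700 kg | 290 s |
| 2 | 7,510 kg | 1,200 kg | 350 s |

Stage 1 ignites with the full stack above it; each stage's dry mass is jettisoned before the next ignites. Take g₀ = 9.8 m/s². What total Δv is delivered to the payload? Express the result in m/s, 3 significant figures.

Δv ≈ 7420 m/s

Ignition mass of stage 1 = 24,100+1,700 + 7,510+1,200 + 1,780 = 36,290 kg.
Stage 1: m₀ = 36,290 kg, m_f = 36,290 − 24,100 = 12,190 kg; Δv = 290×9.8×ln(2.977) = 2842.0×1.0909 ≈ 3100 m/s.
Stage 2: m₀ = 10,490 kg, m_f = 10,490 − 7,510 = 2,980 kg; Δv = 350×9.8×ln(3.52) = 3430.0×1.2585 ≈ 4317 m/s.
Total Δv = 3100 + 4317 = 7417 m/s.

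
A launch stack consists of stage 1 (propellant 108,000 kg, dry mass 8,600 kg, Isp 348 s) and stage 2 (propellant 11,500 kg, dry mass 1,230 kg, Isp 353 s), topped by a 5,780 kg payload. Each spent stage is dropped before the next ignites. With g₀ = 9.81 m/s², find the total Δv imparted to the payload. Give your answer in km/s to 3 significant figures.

Ignition mass of stage 1 = 108,000+8,600 + 11,500+1,230 + 5,780 = 135,110 kg.
Stage 1: m₀ = 135,110 kg, m_f = 135,110 − 108,000 = 27,110 kg; Δv = 348×9.81×ln(4.984) = 3413.9×1.6062 ≈ 5483 m/s.
Stage 2: m₀ = 18,510 kg, m_f = 18,510 − 11,500 = 7,010 kg; Δv = 353×9.81×ln(2.641) = 3462.9×0.9710 ≈ 3362 m/s.
Total Δv = 5483 + 3362 = 8845 m/s.

Δv ≈ 8.85 km/s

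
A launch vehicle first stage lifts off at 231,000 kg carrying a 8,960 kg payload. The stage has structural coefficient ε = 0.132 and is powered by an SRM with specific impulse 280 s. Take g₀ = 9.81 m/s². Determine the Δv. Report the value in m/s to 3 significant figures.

Δv ≈ 4940 m/s

Stage wet mass = m₀ − payload = 231,000 − 8,960 = 222,040 kg.
Stage dry mass = ε × stage wet mass = 0.132 × 222,040 = 29,309.3 kg.
Burnout mass m_f = stage dry + payload = 29,309.3 + 8,960 = 38,269.3 kg.
v_e = Isp · g₀ = 280 × 9.81 = 2746.8 m/s.
From the ideal rocket equation, Δv = v_e · ln(231,000/38,269.3) = 2746.8 × ln(6.036) = 2746.8 × 1.7978 ≈ 4938 m/s.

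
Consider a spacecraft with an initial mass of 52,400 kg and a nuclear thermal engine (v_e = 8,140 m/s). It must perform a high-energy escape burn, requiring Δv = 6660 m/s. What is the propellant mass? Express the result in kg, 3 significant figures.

propellant mass ≈ 29300 kg

By the Tsiolkovsky rocket equation, m₀/m_f = exp(Δv / v_e) = exp(6660 / 8140.0) = exp(0.8182) = 2.2664.
m_f = 52,400 / 2.2664 = 23,120.4 kg, so propellant = m₀ − m_f = 52,400 − 23,120.4 = 29,279.6 kg.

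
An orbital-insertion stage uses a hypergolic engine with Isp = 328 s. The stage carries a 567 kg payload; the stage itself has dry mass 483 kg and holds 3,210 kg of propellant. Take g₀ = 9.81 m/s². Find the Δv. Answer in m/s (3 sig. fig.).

v_e = Isp · g₀ = 328 × 9.81 = 3217.7 m/s.
m₀ = payload + dry + propellant = 567 + 483 + 3,210 = 4,260 kg.
m_f = payload + dry = 567 + 483 = 1,050 kg.
Rocket equation: Δv = v_e · ln(m₀/m_f) = 3217.7 × ln(4.057) = 3217.7 × 1.4005 ≈ 4506.3 m/s.

Δv ≈ 4510 m/s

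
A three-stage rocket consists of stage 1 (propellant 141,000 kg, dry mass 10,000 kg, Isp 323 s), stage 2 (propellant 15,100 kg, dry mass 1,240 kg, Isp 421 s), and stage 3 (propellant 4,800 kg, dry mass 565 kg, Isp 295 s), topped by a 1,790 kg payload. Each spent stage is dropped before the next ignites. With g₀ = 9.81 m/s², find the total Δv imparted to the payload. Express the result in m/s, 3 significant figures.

Δv ≈ 12700 m/s

Ignition mass of stage 1 = 141,000+10,000 + 15,100+1,240 + 4,800+565 + 1,790 = 174,495 kg.
Stage 1: m₀ = 174,495 kg, m_f = 174,495 − 141,000 = 33,495 kg; Δv = 323×9.81×ln(5.21) = 3168.6×1.6505 ≈ 5230 m/s.
Stage 2: m₀ = 23,495 kg, m_f = 23,495 − 15,100 = 8,395 kg; Δv = 421×9.81×ln(2.799) = 4130.0×1.0292 ≈ 4250 m/s.
Stage 3: m₀ = 7,155 kg, m_f = 7,155 − 4,800 = 2,355 kg; Δv = 295×9.81×ln(3.038) = 2894.0×1.1113 ≈ 3216 m/s.
Total Δv = 5230 + 4250 + 3216 = 12696 m/s.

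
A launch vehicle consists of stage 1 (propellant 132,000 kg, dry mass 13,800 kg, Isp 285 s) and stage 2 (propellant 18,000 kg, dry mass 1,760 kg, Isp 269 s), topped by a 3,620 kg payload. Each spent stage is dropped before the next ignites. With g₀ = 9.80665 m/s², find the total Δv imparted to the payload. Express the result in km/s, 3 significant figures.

Δv ≈ 8.11 km/s

Ignition mass of stage 1 = 132,000+13,800 + 18,000+1,760 + 3,620 = 169,180 kg.
Stage 1: m₀ = 169,180 kg, m_f = 169,180 − 132,000 = 37,180 kg; Δv = 285×9.80665×ln(4.55) = 2794.9×1.5152 ≈ 4235 m/s.
Stage 2: m₀ = 23,380 kg, m_f = 23,380 − 18,000 = 5,380 kg; Δv = 269×9.80665×ln(4.346) = 2638.0×1.4692 ≈ 3876 m/s.
Total Δv = 4235 + 3876 = 8111 m/s.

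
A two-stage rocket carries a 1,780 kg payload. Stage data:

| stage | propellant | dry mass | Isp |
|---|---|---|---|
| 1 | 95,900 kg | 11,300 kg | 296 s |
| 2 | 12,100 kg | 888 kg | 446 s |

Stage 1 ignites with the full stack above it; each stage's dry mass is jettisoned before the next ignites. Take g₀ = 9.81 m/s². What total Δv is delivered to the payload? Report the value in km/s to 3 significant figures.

Ignition mass of stage 1 = 95,900+11,300 + 12,100+888 + 1,780 = 121,968 kg.
Stage 1: m₀ = 121,968 kg, m_f = 121,968 − 95,900 = 26,068 kg; Δv = 296×9.81×ln(4.679) = 2903.8×1.5431 ≈ 4481 m/s.
Stage 2: m₀ = 14,768 kg, m_f = 14,768 − 12,100 = 2,668 kg; Δv = 446×9.81×ln(5.535) = 4375.3×1.7111 ≈ 7487 m/s.
Total Δv = 4481 + 7487 = 11968 m/s.

Δv ≈ 12.0 km/s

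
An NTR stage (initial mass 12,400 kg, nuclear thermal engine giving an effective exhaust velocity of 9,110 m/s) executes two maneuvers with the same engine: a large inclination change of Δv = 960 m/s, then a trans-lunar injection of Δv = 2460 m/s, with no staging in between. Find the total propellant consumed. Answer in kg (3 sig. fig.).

After the first burn: m = 12400 × exp(−960/9110.0) = 12400 × 0.89998 = 11,159.8 kg.
After the second burn: m = 11,159.8 × exp(−2460/9110.0) = 11,159.8 × 0.76335 = 8,518.83 kg.
Total propellant = m₀ − m_final = 12400 − 8,518.83 = 3,881.17 kg.

total propellant consumed ≈ 3880 kg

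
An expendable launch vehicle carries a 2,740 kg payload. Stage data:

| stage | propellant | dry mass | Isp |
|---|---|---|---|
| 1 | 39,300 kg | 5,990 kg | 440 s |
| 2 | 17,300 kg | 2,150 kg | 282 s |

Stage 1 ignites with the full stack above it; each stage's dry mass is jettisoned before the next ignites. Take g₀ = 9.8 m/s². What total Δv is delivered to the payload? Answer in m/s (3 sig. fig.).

Δv ≈ 7950 m/s

Ignition mass of stage 1 = 39,300+5,990 + 17,300+2,150 + 2,740 = 67,480 kg.
Stage 1: m₀ = 67,480 kg, m_f = 67,480 − 39,300 = 28,180 kg; Δv = 440×9.8×ln(2.395) = 4312.0×0.8732 ≈ 3765 m/s.
Stage 2: m₀ = 22,190 kg, m_f = 22,190 − 17,300 = 4,890 kg; Δv = 282×9.8×ln(4.538) = 2763.6×1.5124 ≈ 4180 m/s.
Total Δv = 3765 + 4180 = 7945 m/s.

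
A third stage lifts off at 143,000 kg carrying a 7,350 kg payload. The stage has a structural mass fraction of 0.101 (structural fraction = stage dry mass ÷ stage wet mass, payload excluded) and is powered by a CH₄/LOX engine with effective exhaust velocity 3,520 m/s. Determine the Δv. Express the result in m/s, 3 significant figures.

Δv ≈ 6740 m/s

Stage wet mass = m₀ − payload = 143,000 − 7,350 = 135,650 kg.
Stage dry mass = ε × stage wet mass = 0.101 × 135,650 = 13,700.7 kg.
Burnout mass m_f = stage dry + payload = 13,700.7 + 7,350 = 21,050.7 kg.
By the Tsiolkovsky rocket equation, Δv = v_e · ln(143,000/21,050.7) = 3520.0 × ln(6.793) = 3520.0 × 1.9159 ≈ 6744 m/s.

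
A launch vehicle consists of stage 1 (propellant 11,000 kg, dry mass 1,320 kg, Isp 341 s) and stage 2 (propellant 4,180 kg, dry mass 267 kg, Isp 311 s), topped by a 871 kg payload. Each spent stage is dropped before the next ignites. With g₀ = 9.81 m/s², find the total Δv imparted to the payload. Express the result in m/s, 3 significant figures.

Ignition mass of stage 1 = 11,000+1,320 + 4,180+267 + 871 = 17,638 kg.
Stage 1: m₀ = 17,638 kg, m_f = 17,638 − 11,000 = 6,638 kg; Δv = 341×9.81×ln(2.657) = 3345.2×0.9772 ≈ 3269 m/s.
Stage 2: m₀ = 5,318 kg, m_f = 5,318 − 4,180 = 1,138 kg; Δv = 311×9.81×ln(4.673) = 3050.9×1.5418 ≈ 4704 m/s.
Total Δv = 3269 + 4704 = 7973 m/s.

Δv ≈ 7970 m/s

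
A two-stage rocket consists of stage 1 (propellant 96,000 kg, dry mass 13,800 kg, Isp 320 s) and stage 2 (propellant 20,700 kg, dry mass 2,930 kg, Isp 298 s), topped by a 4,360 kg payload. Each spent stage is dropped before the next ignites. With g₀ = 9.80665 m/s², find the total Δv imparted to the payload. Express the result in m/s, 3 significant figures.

Δv ≈ 7680 m/s

Ignition mass of stage 1 = 96,000+13,800 + 20,700+2,930 + 4,360 = 137,790 kg.
Stage 1: m₀ = 137,790 kg, m_f = 137,790 − 96,000 = 41,790 kg; Δv = 320×9.80665×ln(3.297) = 3138.1×1.1931 ≈ 3744 m/s.
Stage 2: m₀ = 27,990 kg, m_f = 27,990 − 20,700 = 7,290 kg; Δv = 298×9.80665×ln(3.84) = 2922.4×1.3453 ≈ 3932 m/s.
Total Δv = 3744 + 3932 = 7676 m/s.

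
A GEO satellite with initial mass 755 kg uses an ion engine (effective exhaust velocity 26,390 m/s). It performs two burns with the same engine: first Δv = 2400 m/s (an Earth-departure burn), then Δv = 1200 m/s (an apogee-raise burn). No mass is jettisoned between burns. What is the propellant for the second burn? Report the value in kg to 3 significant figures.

propellant for the second burn ≈ 30.6 kg

After the first burn: m = 755 × exp(−2400/26390.0) = 755 × 0.91307 = 689.368 kg.
After the second burn: m = 689.368 × exp(−1200/26390.0) = 689.368 × 0.95555 = 658.726 kg.
Second-burn propellant = 689.368 − 658.726 = 30.642 kg.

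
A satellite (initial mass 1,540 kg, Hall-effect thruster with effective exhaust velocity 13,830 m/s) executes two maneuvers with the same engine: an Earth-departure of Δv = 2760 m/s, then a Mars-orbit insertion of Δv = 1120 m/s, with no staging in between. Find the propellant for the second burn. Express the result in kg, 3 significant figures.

propellant for the second burn ≈ 98.1 kg

After the first burn: m = 1540 × exp(−2760/13830.0) = 1540 × 0.81909 = 1,261.4 kg.
After the second burn: m = 1,261.4 × exp(−1120/13830.0) = 1,261.4 × 0.92221 = 1,163.28 kg.
Second-burn propellant = 1,261.4 − 1,163.28 = 98.12 kg.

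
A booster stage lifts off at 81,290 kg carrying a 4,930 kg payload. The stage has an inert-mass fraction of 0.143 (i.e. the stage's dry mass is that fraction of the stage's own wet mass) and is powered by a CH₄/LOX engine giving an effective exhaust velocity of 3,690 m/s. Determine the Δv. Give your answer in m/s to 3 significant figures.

Stage wet mass = m₀ − payload = 81,290 − 4,930 = 76,360 kg.
Stage dry mass = ε × stage wet mass = 0.143 × 76,360 = 10,919.5 kg.
Burnout mass m_f = stage dry + payload = 10,919.5 + 4,930 = 15,849.5 kg.
Δv = v_e · ln(81,290/15,849.5) = 3690.0 × ln(5.129) = 3690.0 × 1.6349 ≈ 6033 m/s.

Δv ≈ 6030 m/s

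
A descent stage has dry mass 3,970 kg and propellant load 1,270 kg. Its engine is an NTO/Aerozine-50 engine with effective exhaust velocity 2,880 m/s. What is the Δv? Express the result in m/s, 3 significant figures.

Δv ≈ 799 m/s

m₀ = m_dry + m_prop = 3,970 + 1,270 = 5,240 kg.
Using Δv = v_e ln(m₀/m_f): Δv = v_e · ln(m₀/m_f) = 2880.0 × ln(1.32) = 2880.0 × 0.2776 ≈ 799.4 m/s.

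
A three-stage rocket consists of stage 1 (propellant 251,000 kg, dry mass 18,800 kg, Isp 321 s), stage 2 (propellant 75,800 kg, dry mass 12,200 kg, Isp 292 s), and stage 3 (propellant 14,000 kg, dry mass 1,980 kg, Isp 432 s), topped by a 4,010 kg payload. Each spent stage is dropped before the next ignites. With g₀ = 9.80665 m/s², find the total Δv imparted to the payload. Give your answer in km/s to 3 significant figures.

Ignition mass of stage 1 = 251,000+18,800 + 75,800+12,200 + 14,000+1,980 + 4,010 = 377,790 kg.
Stage 1: m₀ = 377,790 kg, m_f = 377,790 − 251,000 = 126,790 kg; Δv = 321×9.80665×ln(2.98) = 3147.9×1.0918 ≈ 3437 m/s.
Stage 2: m₀ = 107,990 kg, m_f = 107,990 − 75,800 = 32,190 kg; Δv = 292×9.80665×ln(3.355) = 2863.5×1.2104 ≈ 3466 m/s.
Stage 3: m₀ = 19,990 kg, m_f = 19,990 − 14,000 = 5,990 kg; Δv = 432×9.80665×ln(3.337) = 4236.5×1.2051 ≈ 5106 m/s.
Total Δv = 3437 + 3466 + 5106 = 12009 m/s.

Δv ≈ 12.0 km/s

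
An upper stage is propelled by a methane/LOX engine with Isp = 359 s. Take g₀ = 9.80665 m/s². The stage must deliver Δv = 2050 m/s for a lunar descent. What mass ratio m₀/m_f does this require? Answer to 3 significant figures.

v_e = Isp · g₀ = 359 × 9.80665 = 3520.6 m/s.
m₀/m_f = exp(Δv / v_e) = exp(2050 / 3520.6) = exp(0.5823) = 1.7901.

mass ratio ≈ 1.79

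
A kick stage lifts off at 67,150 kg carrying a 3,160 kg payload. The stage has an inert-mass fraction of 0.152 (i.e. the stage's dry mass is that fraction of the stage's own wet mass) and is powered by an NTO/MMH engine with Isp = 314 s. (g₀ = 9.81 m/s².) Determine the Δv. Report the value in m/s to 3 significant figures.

Δv ≈ 5080 m/s

Stage wet mass = m₀ − payload = 67,150 − 3,160 = 63,990 kg.
Stage dry mass = ε × stage wet mass = 0.152 × 63,990 = 9,726.48 kg.
Burnout mass m_f = stage dry + payload = 9,726.48 + 3,160 = 12,886.48 kg.
v_e = Isp · g₀ = 314 × 9.81 = 3080.3 m/s.
From the ideal rocket equation, Δv = v_e · ln(67,150/12,886.48) = 3080.3 × ln(5.211) = 3080.3 × 1.6508 ≈ 5085 m/s.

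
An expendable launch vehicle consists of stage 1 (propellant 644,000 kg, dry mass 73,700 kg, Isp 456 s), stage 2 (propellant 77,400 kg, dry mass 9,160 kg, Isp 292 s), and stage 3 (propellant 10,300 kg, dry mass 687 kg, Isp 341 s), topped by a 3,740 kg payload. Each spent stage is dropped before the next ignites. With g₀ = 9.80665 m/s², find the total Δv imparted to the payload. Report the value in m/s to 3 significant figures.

Ignition mass of stage 1 = 644,000+73,700 + 77,400+9,160 + 10,300+687 + 3,740 = 818,987 kg.
Stage 1: m₀ = 818,987 kg, m_f = 818,987 − 644,000 = 174,987 kg; Δv = 456×9.80665×ln(4.68) = 4471.8×1.5434 ≈ 6902 m/s.
Stage 2: m₀ = 101,287 kg, m_f = 101,287 − 77,400 = 23,887 kg; Δv = 292×9.80665×ln(4.24) = 2863.5×1.4446 ≈ 4137 m/s.
Stage 3: m₀ = 14,727 kg, m_f = 14,727 − 10,300 = 4,427 kg; Δv = 341×9.80665×ln(3.327) = 3344.1×1.2020 ≈ 4019 m/s.
Total Δv = 6902 + 4137 + 4019 = 15058 m/s.

Δv ≈ 15100 m/s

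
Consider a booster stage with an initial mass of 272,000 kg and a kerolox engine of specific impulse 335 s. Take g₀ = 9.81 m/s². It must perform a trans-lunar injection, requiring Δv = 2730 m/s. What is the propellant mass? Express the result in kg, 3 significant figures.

v_e = Isp · g₀ = 335 × 9.81 = 3286.4 m/s.
From the ideal rocket equation, m₀/m_f = exp(Δv / v_e) = exp(2730 / 3286.4) = exp(0.8307) = 2.2949.
m_f = 272,000 / 2.2949 = 118,524 kg, so propellant = m₀ − m_f = 272,000 − 118,524 = 153,476 kg.

propellant mass ≈ 153000 kg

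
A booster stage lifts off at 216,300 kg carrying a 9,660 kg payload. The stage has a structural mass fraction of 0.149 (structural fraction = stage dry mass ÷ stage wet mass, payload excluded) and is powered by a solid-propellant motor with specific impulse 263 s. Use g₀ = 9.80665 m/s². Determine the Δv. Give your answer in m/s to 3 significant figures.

Δv ≈ 4320 m/s

Stage wet mass = m₀ − payload = 216,300 − 9,660 = 206,640 kg.
Stage dry mass = ε × stage wet mass = 0.149 × 206,640 = 30,789.4 kg.
Burnout mass m_f = stage dry + payload = 30,789.4 + 9,660 = 40,449.4 kg.
v_e = Isp · g₀ = 263 × 9.80665 = 2579.1 m/s.
By the Tsiolkovsky rocket equation, Δv = v_e · ln(216,300/40,449.4) = 2579.1 × ln(5.347) = 2579.1 × 1.6766 ≈ 4324 m/s.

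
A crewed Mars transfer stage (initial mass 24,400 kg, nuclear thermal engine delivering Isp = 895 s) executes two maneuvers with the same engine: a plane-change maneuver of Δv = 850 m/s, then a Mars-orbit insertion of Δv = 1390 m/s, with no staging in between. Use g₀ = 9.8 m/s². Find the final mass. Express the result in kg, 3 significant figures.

v_e = Isp · g₀ = 895 × 9.8 = 8771.0 m/s.
After the first burn: m = 24400 × exp(−850/8771.0) = 24400 × 0.90764 = 22,146.4 kg.
After the second burn: m = 22,146.4 × exp(−1390/8771.0) = 22,146.4 × 0.85344 = 18,900.6 kg.

final mass ≈ 18900 kg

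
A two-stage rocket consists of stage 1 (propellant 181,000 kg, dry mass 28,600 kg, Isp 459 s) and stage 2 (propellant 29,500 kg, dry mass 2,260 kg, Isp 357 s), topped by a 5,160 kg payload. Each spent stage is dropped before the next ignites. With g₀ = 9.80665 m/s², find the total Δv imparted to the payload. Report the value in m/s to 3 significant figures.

Δv ≈ 11600 m/s

Ignition mass of stage 1 = 181,000+28,600 + 29,500+2,260 + 5,160 = 246,520 kg.
Stage 1: m₀ = 246,520 kg, m_f = 246,520 − 181,000 = 65,520 kg; Δv = 459×9.80665×ln(3.763) = 4501.3×1.3251 ≈ 5965 m/s.
Stage 2: m₀ = 36,920 kg, m_f = 36,920 − 29,500 = 7,420 kg; Δv = 357×9.80665×ln(4.976) = 3501.0×1.6046 ≈ 5618 m/s.
Total Δv = 5965 + 5618 = 11583 m/s.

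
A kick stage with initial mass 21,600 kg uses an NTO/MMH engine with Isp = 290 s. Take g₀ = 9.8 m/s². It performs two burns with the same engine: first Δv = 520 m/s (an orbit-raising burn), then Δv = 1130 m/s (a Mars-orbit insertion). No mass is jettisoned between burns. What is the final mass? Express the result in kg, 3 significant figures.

v_e = Isp · g₀ = 290 × 9.8 = 2842.0 m/s.
After the first burn: m = 21600 × exp(−520/2842.0) = 21600 × 0.83279 = 17,988.3 kg.
After the second burn: m = 17,988.3 × exp(−1130/2842.0) = 17,988.3 × 0.67193 = 12,086.9 kg.

final mass ≈ 12100 kg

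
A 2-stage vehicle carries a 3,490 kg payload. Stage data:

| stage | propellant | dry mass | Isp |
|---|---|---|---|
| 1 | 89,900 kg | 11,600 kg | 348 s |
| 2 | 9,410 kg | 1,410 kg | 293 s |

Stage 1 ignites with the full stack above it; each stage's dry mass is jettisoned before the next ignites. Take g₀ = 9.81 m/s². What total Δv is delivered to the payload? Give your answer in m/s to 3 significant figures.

Δv ≈ 8190 m/s

Ignition mass of stage 1 = 89,900+11,600 + 9,410+1,410 + 3,490 = 115,810 kg.
Stage 1: m₀ = 115,810 kg, m_f = 115,810 − 89,900 = 25,910 kg; Δv = 348×9.81×ln(4.47) = 3413.9×1.4973 ≈ 5112 m/s.
Stage 2: m₀ = 14,310 kg, m_f = 14,310 − 9,410 = 4,900 kg; Δv = 293×9.81×ln(2.92) = 2874.3×1.0717 ≈ 3080 m/s.
Total Δv = 5112 + 3080 = 8192 m/s.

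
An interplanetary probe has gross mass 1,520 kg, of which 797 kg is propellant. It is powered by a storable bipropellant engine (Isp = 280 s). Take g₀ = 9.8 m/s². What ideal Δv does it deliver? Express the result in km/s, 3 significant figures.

v_e = Isp · g₀ = 280 × 9.8 = 2744.0 m/s.
m_f = m₀ − m_prop = 1,520 − 797 = 723 kg.
Δv = v_e · ln(m₀/m_f) = 2744.0 × ln(2.102) = 2744.0 × 0.7431 ≈ 2038.9 m/s.

Δv ≈ 2.04 km/s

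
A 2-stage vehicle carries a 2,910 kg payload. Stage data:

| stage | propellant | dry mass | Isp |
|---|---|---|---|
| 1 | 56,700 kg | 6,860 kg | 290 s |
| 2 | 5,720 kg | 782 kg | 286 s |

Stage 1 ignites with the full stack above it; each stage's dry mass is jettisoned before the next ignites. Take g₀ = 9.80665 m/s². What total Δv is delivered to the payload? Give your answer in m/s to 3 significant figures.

Δv ≈ 6890 m/s

Ignition mass of stage 1 = 56,700+6,860 + 5,720+782 + 2,910 = 72,972 kg.
Stage 1: m₀ = 72,972 kg, m_f = 72,972 − 56,700 = 16,272 kg; Δv = 290×9.80665×ln(4.485) = 2843.9×1.5006 ≈ 4268 m/s.
Stage 2: m₀ = 9,412 kg, m_f = 9,412 − 5,720 = 3,692 kg; Δv = 286×9.80665×ln(2.549) = 2804.7×0.9358 ≈ 2625 m/s.
Total Δv = 4268 + 2625 = 6893 m/s.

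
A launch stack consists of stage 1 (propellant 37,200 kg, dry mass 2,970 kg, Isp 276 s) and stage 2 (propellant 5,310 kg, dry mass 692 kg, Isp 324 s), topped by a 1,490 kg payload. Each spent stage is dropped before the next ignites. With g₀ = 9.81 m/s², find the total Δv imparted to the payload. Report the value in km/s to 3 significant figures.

Ignition mass of stage 1 = 37,200+2,970 + 5,310+692 + 1,490 = 47,662 kg.
Stage 1: m₀ = 47,662 kg, m_f = 47,662 − 37,200 = 10,462 kg; Δv = 276×9.81×ln(4.556) = 2707.6×1.5164 ≈ 4106 m/s.
Stage 2: m₀ = 7,492 kg, m_f = 7,492 − 5,310 = 2,182 kg; Δv = 324×9.81×ln(3.434) = 3178.4×1.2336 ≈ 3921 m/s.
Total Δv = 4106 + 3921 = 8027 m/s.

Δv ≈ 8.03 km/s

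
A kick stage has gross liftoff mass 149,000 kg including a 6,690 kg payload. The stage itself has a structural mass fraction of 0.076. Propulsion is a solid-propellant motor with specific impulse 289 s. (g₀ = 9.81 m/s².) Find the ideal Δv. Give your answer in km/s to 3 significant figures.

Δv ≈ 6.07 km/s

Stage wet mass = m₀ − payload = 149,000 − 6,690 = 142,310 kg.
Stage dry mass = ε × stage wet mass = 0.076 × 142,310 = 10,815.6 kg.
Burnout mass m_f = stage dry + payload = 10,815.6 + 6,690 = 17,505.6 kg.
v_e = Isp · g₀ = 289 × 9.81 = 2835.1 m/s.
Using Δv = v_e ln(m₀/m_f): Δv = v_e · ln(149,000/17,505.6) = 2835.1 × ln(8.512) = 2835.1 × 2.1414 ≈ 6071 m/s.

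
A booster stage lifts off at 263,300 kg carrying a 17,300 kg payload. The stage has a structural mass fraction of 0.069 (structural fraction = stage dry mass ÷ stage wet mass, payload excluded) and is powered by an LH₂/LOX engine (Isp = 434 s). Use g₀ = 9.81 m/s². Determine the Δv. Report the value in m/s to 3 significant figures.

Δv ≈ 8680 m/s

Stage wet mass = m₀ − payload = 263,300 − 17,300 = 246,000 kg.
Stage dry mass = ε × stage wet mass = 0.069 × 246,000 = 16,974 kg.
Burnout mass m_f = stage dry + payload = 16,974 + 17,300 = 34,274 kg.
v_e = Isp · g₀ = 434 × 9.81 = 4257.5 m/s.
Using Δv = v_e ln(m₀/m_f): Δv = v_e · ln(263,300/34,274) = 4257.5 × ln(7.682) = 4257.5 × 2.0389 ≈ 8681 m/s.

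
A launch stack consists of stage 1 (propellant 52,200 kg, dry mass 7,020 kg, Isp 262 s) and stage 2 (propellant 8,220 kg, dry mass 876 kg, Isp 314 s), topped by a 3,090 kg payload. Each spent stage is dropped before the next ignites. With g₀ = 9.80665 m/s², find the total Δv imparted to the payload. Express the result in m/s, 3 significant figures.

Δv ≈ 6830 m/s

Ignition mass of stage 1 = 52,200+7,020 + 8,220+876 + 3,090 = 71,406 kg.
Stage 1: m₀ = 71,406 kg, m_f = 71,406 − 52,200 = 19,206 kg; Δv = 262×9.80665×ln(3.718) = 2569.3×1.3132 ≈ 3374 m/s.
Stage 2: m₀ = 12,186 kg, m_f = 12,186 − 8,220 = 3,966 kg; Δv = 314×9.80665×ln(3.073) = 3079.3×1.1225 ≈ 3457 m/s.
Total Δv = 3374 + 3457 = 6831 m/s.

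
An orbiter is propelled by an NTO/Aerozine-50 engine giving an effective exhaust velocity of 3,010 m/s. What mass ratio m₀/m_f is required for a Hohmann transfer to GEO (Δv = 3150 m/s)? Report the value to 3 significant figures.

mass ratio ≈ 2.85

Using Δv = v_e ln(m₀/m_f): m₀/m_f = exp(Δv / v_e) = exp(3150 / 3010.0) = exp(1.0465) = 2.8477.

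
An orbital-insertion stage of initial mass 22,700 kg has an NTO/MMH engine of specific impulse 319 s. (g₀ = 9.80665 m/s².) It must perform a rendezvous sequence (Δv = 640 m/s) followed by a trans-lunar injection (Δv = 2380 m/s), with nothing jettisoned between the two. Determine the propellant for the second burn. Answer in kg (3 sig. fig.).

v_e = Isp · g₀ = 319 × 9.80665 = 3128.3 m/s.
After the first burn: m = 22700 × exp(−640/3128.3) = 22700 × 0.81499 = 18,500.3 kg.
After the second burn: m = 18,500.3 × exp(−2380/3128.3) = 18,500.3 × 0.46730 = 8,645.19 kg.
Second-burn propellant = 18,500.3 − 8,645.19 = 9,855.11 kg.

propellant for the second burn ≈ 9860 kg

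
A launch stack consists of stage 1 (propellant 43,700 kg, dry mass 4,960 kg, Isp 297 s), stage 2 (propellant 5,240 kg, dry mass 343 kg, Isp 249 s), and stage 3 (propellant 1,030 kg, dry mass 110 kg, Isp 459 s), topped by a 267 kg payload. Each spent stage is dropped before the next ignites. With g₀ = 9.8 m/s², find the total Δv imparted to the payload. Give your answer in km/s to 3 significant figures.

Ignition mass of stage 1 = 43,700+4,960 + 5,240+343 + 1,030+110 + 267 = 55,650 kg.
Stage 1: m₀ = 55,650 kg, m_f = 55,650 − 43,700 = 11,950 kg; Δv = 297×9.8×ln(4.657) = 2910.6×1.5384 ≈ 4478 m/s.
Stage 2: m₀ = 6,990 kg, m_f = 6,990 − 5,240 = 1,750 kg; Δv = 249×9.8×ln(3.994) = 2440.2×1.3849 ≈ 3379 m/s.
Stage 3: m₀ = 1,407 kg, m_f = 1,407 − 1,030 = 377 kg; Δv = 459×9.8×ln(3.732) = 4498.2×1.3170 ≈ 5924 m/s.
Total Δv = 4478 + 3379 + 5924 = 13781 m/s.

Δv ≈ 13.8 km/s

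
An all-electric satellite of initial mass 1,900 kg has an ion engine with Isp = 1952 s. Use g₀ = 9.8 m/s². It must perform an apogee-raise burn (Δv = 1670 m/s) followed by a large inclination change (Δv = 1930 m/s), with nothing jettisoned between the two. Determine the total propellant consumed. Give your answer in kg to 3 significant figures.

total propellant consumed ≈ 326 kg

v_e = Isp · g₀ = 1952 × 9.8 = 19129.6 m/s.
After the first burn: m = 1900 × exp(−1670/19129.6) = 1900 × 0.91640 = 1,741.16 kg.
After the second burn: m = 1,741.16 × exp(−1930/19129.6) = 1,741.16 × 0.90403 = 1,574.06 kg.
Total propellant = m₀ − m_final = 1900 − 1,574.06 = 325.94 kg.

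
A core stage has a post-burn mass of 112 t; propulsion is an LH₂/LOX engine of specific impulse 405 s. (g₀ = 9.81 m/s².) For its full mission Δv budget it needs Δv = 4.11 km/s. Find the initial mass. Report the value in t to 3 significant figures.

initial mass ≈ 315 t

v_e = Isp · g₀ = 405 × 9.81 = 3973.1 m/s.
m₀/m_f = exp(Δv / v_e) = exp(4110 / 3973.1) = exp(1.0345) = 2.8136.
m₀ = m_f × 2.8136 = 112 × 2.8136 = 315.123 t.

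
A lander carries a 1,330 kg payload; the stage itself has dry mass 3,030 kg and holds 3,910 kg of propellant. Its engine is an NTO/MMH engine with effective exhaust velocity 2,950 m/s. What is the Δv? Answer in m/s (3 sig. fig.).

Δv ≈ 1890 m/s

m₀ = payload + dry + propellant = 1,330 + 3,030 + 3,910 = 8,270 kg.
m_f = payload + dry = 1,330 + 3,030 = 4,360 kg.
Using Δv = v_e ln(m₀/m_f): Δv = v_e · ln(m₀/m_f) = 2950.0 × ln(1.897) = 2950.0 × 0.6402 ≈ 1888.5 m/s.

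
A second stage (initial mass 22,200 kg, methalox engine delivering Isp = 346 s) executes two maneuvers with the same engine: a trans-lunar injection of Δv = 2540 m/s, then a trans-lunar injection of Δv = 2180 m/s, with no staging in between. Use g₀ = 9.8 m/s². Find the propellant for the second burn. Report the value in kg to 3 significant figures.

propellant for the second burn ≈ 4980 kg

v_e = Isp · g₀ = 346 × 9.8 = 3390.8 m/s.
After the first burn: m = 22200 × exp(−2540/3390.8) = 22200 × 0.47280 = 10,496.2 kg.
After the second burn: m = 10,496.2 × exp(−2180/3390.8) = 10,496.2 × 0.52576 = 5,518.48 kg.
Second-burn propellant = 10,496.2 − 5,518.48 = 4,977.72 kg.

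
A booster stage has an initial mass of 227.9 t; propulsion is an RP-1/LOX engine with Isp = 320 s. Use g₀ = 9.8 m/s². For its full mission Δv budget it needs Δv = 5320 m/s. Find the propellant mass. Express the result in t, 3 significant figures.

propellant mass ≈ 186 t

v_e = Isp · g₀ = 320 × 9.8 = 3136.0 m/s.
Using Δv = v_e ln(m₀/m_f): m₀/m_f = exp(Δv / v_e) = exp(5320 / 3136.0) = exp(1.6964) = 5.4544.
m_f = 227.9 / 5.4544 = 41.7828 t, so propellant = m₀ − m_f = 227.9 − 41.7828 = 186.1172 t.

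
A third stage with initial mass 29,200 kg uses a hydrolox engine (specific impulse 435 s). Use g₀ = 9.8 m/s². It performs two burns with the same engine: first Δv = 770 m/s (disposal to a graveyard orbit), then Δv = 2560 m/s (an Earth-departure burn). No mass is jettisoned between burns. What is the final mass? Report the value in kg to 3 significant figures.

v_e = Isp · g₀ = 435 × 9.8 = 4263.0 m/s.
After the first burn: m = 29200 × exp(−770/4263.0) = 29200 × 0.83475 = 24,374.7 kg.
After the second burn: m = 24,374.7 × exp(−2560/4263.0) = 24,374.7 × 0.54853 = 13,370.3 kg.

final mass ≈ 13400 kg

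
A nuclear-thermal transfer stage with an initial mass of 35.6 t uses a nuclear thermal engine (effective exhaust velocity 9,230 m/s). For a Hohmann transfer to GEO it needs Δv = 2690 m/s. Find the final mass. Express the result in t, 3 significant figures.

final mass ≈ 26.6 t

Using Δv = v_e ln(m₀/m_f): m₀/m_f = exp(Δv / v_e) = exp(2690 / 9230.0) = exp(0.2914) = 1.3384.
m_f = m₀ / 1.3384 = 35.6 / 1.3384 = 26.5989 t.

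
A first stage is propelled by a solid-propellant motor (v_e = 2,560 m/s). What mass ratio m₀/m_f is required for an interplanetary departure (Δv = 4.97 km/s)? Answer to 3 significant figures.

m₀/m_f = exp(Δv / v_e) = exp(4970 / 2560.0) = exp(1.9414) = 6.9685.

mass ratio ≈ 6.97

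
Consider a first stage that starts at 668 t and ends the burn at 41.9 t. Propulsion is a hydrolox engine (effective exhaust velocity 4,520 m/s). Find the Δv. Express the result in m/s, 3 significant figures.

From the ideal rocket equation, Δv = v_e · ln(m₀/m_f) = 4520.0 × ln(15.94) = 4520.0 × 2.7690 ≈ 12515.9 m/s.

Δv ≈ 12500 m/s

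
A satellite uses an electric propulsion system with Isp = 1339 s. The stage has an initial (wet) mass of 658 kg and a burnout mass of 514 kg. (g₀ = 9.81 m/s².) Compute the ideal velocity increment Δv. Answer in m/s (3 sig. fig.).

v_e = Isp · g₀ = 1339 × 9.81 = 13135.6 m/s.
Rocket equation: Δv = v_e · ln(m₀/m_f) = 13135.6 × ln(1.28) = 13135.6 × 0.2470 ≈ 3244.2 m/s.

Δv ≈ 3240 m/s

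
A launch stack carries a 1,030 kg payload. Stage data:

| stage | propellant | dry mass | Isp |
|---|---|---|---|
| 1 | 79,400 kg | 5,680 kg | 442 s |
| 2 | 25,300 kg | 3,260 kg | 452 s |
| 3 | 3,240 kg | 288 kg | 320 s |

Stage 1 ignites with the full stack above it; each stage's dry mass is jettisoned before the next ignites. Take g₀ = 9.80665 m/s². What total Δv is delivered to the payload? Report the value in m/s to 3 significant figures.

Ignition mass of stage 1 = 79,400+5,680 + 25,300+3,260 + 3,240+288 + 1,030 = 118,198 kg.
Stage 1: m₀ = 118,198 kg, m_f = 118,198 − 79,400 = 38,798 kg; Δv = 442×9.80665×ln(3.046) = 4334.5×1.1140 ≈ 4829 m/s.
Stage 2: m₀ = 33,118 kg, m_f = 33,118 − 25,300 = 7,818 kg; Δv = 452×9.80665×ln(4.236) = 4432.6×1.4436 ≈ 6399 m/s.
Stage 3: m₀ = 4,558 kg, m_f = 4,558 − 3,240 = 1,318 kg; Δv = 320×9.80665×ln(3.458) = 3138.1×1.2408 ≈ 3894 m/s.
Total Δv = 4829 + 6399 + 3894 = 15122 m/s.

Δv ≈ 15100 m/s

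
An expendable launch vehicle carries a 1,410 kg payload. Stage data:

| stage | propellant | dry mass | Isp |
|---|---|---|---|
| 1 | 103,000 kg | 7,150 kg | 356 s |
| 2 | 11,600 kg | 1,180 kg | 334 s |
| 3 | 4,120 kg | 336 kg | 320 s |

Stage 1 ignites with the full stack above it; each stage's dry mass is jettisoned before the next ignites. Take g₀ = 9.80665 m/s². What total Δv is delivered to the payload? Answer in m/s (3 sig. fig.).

Δv ≈ 12600 m/s

Ignition mass of stage 1 = 103,000+7,150 + 11,600+1,180 + 4,120+336 + 1,410 = 128,796 kg.
Stage 1: m₀ = 128,796 kg, m_f = 128,796 − 103,000 = 25,796 kg; Δv = 356×9.80665×ln(4.993) = 3491.2×1.6080 ≈ 5614 m/s.
Stage 2: m₀ = 18,646 kg, m_f = 18,646 − 11,600 = 7,046 kg; Δv = 334×9.80665×ln(2.646) = 3275.4×0.9732 ≈ 3188 m/s.
Stage 3: m₀ = 5,866 kg, m_f = 5,866 − 4,120 = 1,746 kg; Δv = 320×9.80665×ln(3.36) = 3138.1×1.2118 ≈ 3803 m/s.
Total Δv = 5614 + 3188 + 3803 = 12605 m/s.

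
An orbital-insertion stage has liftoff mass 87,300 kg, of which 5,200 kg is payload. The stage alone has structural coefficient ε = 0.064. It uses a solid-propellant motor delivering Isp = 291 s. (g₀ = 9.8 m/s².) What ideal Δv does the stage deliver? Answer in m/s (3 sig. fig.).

Δv ≈ 6050 m/s

Stage wet mass = m₀ − payload = 87,300 − 5,200 = 82,100 kg.
Stage dry mass = ε × stage wet mass = 0.064 × 82,100 = 5,254.4 kg.
Burnout mass m_f = stage dry + payload = 5,254.4 + 5,200 = 10,454.4 kg.
v_e = Isp · g₀ = 291 × 9.8 = 2851.8 m/s.
From the ideal rocket equation, Δv = v_e · ln(87,300/10,454.4) = 2851.8 × ln(8.351) = 2851.8 × 2.1223 ≈ 6052 m/s.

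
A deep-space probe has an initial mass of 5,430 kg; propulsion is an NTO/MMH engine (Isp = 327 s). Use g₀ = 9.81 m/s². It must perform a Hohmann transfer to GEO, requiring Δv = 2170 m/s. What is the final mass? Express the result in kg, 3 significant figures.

v_e = Isp · g₀ = 327 × 9.81 = 3207.9 m/s.
m₀/m_f = exp(Δv / v_e) = exp(2170 / 3207.9) = exp(0.6765) = 1.9669.
m_f = m₀ / 1.9669 = 5,430 / 1.9669 = 2,760.69 kg.

final mass ≈ 2760 kg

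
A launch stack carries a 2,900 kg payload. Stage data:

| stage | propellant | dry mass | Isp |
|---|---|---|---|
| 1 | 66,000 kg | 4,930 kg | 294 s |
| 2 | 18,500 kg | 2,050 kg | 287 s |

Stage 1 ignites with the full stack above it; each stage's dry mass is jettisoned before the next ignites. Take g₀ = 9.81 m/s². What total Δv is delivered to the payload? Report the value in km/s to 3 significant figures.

Ignition mass of stage 1 = 66,000+4,930 + 18,500+2,050 + 2,900 = 94,380 kg.
Stage 1: m₀ = 94,380 kg, m_f = 94,380 − 66,000 = 28,380 kg; Δv = 294×9.81×ln(3.326) = 2884.1×1.2016 ≈ 3466 m/s.
Stage 2: m₀ = 23,450 kg, m_f = 23,450 − 18,500 = 4,950 kg; Δv = 287×9.81×ln(4.737) = 2815.5×1.5555 ≈ 4379 m/s.
Total Δv = 3466 + 4379 = 7845 m/s.

Δv ≈ 7.85 km/s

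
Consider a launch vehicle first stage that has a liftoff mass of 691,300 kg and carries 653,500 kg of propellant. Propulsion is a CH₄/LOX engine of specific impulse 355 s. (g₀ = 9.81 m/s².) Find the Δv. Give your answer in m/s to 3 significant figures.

Δv ≈ 10100 m/s

v_e = Isp · g₀ = 355 × 9.81 = 3482.6 m/s.
m_f = m₀ − m_prop = 691,300 − 653,500 = 37,800 kg.
Rocket equation: Δv = v_e · ln(m₀/m_f) = 3482.6 × ln(18.29) = 3482.6 × 2.9063 ≈ 10121.2 m/s.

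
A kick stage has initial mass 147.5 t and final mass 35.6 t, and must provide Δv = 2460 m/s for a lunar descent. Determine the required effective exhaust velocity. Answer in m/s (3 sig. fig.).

v_e ≈ 1730 m/s

ln(m₀/m_f) = ln(147500/35600) = ln(4.143) = 1.4215.
v_e = Δv / ln(m₀/m_f) = 2460 / 1.4215 = 1730.6 m/s.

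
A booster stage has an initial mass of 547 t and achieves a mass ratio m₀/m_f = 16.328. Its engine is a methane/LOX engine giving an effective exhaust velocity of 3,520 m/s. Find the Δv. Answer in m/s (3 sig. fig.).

Δv = v_e · ln(16.328) = 3520.0 × 2.7929 ≈ 9830.9 m/s.

Δv ≈ 9830 m/s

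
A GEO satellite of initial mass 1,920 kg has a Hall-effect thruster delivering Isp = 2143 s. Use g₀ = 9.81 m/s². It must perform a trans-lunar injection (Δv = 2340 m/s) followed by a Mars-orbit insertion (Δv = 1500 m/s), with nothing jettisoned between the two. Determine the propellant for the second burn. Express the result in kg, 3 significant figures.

v_e = Isp · g₀ = 2143 × 9.81 = 21022.8 m/s.
After the first burn: m = 1920 × exp(−2340/21022.8) = 1920 × 0.89466 = 1,717.75 kg.
After the second burn: m = 1,717.75 × exp(−1500/21022.8) = 1,717.75 × 0.93114 = 1,599.47 kg.
Second-burn propellant = 1,717.75 − 1,599.47 = 118.28 kg.

propellant for the second burn ≈ 118 kg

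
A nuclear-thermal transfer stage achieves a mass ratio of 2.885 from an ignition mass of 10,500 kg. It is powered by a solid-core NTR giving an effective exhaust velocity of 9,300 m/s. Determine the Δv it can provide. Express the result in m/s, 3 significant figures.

Δv ≈ 9850 m/s

From the ideal rocket equation, Δv = v_e · ln(2.885) = 9300.0 × 1.0595 ≈ 9853.6 m/s.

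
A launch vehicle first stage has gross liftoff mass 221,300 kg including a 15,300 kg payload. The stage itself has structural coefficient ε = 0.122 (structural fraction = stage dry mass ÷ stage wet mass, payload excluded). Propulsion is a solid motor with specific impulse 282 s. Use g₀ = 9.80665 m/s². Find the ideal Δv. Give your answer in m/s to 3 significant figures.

Δv ≈ 4700 m/s

Stage wet mass = m₀ − payload = 221,300 − 15,300 = 206,000 kg.
Stage dry mass = ε × stage wet mass = 0.122 × 206,000 = 25,132 kg.
Burnout mass m_f = stage dry + payload = 25,132 + 15,300 = 40,432 kg.
v_e = Isp · g₀ = 282 × 9.80665 = 2765.5 m/s.
Using Δv = v_e ln(m₀/m_f): Δv = v_e · ln(221,300/40,432) = 2765.5 × ln(5.473) = 2765.5 × 1.6999 ≈ 4701 m/s.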